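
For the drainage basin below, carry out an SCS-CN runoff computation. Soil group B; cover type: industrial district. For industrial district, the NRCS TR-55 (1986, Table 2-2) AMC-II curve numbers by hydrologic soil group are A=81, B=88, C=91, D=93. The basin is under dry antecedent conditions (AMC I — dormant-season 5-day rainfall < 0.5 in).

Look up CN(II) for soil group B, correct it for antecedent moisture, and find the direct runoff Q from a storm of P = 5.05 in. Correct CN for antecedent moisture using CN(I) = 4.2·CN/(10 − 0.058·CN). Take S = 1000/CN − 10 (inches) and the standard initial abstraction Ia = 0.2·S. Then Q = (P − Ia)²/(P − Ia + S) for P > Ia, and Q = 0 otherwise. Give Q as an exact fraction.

Q = 45927729/18136580 in ≈ 2.532 in

NRCS table: industrial district, soil group B → CN(II) = 88
Dry (AMC I): CN(I) = 4.2·88/(10 − 0.058·88) = (1848/5)/(612/125) = 3850/51 ≈ 75.490
S = 1000/(3850/51) − 10 = 250/77 in ≈ 3.247 in
Ia = 0.2·(250/77) = 50/77 in ≈ 0.649 in
Excess rainfall: 5.050 − 0.649 = 4.401 in; P > Ia so Q > 0
Q = (6777/1540)²/((6777/1540) + 250/77) = (45927729/2371600)/(11777/1540) = 45927729/18136580 in ≈ 2.532 in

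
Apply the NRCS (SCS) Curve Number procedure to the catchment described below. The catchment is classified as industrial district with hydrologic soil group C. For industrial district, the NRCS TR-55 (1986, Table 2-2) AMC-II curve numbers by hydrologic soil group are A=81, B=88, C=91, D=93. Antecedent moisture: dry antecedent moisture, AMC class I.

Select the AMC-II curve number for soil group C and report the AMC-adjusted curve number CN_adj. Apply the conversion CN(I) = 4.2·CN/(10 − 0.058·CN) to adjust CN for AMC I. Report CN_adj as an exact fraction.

CN_adj = 63700/787 ≈ 80.940

NRCS table: industrial district, soil group C → CN(II) = 91
CN(I) from CN(II)=91: (4.2·91)/(10 − 0.058·91) = 63700/787 ≈ 80.940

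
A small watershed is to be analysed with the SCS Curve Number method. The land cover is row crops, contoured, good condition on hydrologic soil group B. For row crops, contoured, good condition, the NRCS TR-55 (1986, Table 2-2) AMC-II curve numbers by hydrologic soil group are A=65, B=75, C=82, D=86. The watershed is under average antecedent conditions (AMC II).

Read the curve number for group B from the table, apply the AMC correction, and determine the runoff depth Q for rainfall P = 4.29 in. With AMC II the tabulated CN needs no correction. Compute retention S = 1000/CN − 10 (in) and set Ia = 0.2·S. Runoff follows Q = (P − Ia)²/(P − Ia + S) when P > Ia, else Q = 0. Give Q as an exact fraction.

NRCS table: row crops, contoured, good condition, soil group B → CN(II) = 75
Average conditions: CN = 75 (no AMC adjustment).
Max retention: S = 1000/75 − 10 = 10/3 in (≈ 3.333 in)
Ia = 0.2S: 0.2·3.333 = 0.667 in (exactly 2/3)
Excess rainfall: 4.290 − 0.667 = 3.623 in; P > Ia so Q > 0
Q = (1087/300)²/((1087/300) + 10/3) = (1181569/90000)/(2087/300) = 1181569/626100 in ≈ 1.887 in

Q = 1181569/626100 in ≈ 1.887 in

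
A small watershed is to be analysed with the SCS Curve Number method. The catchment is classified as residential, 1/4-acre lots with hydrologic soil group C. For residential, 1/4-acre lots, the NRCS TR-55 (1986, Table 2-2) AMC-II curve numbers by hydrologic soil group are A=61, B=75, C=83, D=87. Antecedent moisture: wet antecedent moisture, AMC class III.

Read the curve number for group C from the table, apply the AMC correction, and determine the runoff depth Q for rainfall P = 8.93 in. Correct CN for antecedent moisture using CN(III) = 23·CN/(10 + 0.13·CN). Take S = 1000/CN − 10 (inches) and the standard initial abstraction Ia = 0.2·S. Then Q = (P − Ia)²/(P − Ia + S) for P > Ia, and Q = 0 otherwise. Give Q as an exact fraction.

Q = 2791362123169/351396693300 in ≈ 7.944 in

NRCS table: residential, 1/4-acre lots, soil group C → CN(II) = 83
CN(III) from CN(II)=83: (23·83)/(10 + 0.13·83) = 190900/2079 ≈ 91.823
Max retention: S = 1000/(190900/2079) − 10 = 1700/1909 in (≈ 0.891 in)
Initial abstraction Ia = S/5 = (1700/1909)/5 = 340/1909 ≈ 0.178 in
Excess rainfall: 8.930 − 0.178 = 8.752 in; P > Ia so Q > 0
Q = (1670737/190900)²/((1670737/190900) + 1700/1909) = (2791362123169/36442810000)/(1840737/190900) = 2791362123169/351396693300 in ≈ 7.944 in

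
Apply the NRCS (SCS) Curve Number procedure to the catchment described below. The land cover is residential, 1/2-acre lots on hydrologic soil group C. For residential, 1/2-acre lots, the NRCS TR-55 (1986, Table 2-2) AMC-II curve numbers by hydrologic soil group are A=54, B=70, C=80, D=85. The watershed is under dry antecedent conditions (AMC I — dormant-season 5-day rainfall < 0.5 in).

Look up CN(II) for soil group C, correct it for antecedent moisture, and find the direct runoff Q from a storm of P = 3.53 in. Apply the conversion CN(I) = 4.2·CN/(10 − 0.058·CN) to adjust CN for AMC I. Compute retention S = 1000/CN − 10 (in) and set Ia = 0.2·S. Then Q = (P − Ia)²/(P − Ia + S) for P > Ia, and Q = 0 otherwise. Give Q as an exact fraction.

NRCS table: residential, 1/2-acre lots, soil group C → CN(II) = 80
CN(I) from CN(II)=80: (4.2·80)/(10 − 0.058·80) = 4200/67 ≈ 62.687
Max retention: S = 1000/(4200/67) − 10 = 125/21 in (≈ 5.952 in)
Initial abstraction Ia = S/5 = (125/21)/5 = 25/21 ≈ 1.190 in
Excess rainfall: 3.530 − 1.190 = 2.340 in; P > Ia so Q > 0
Q = (4913/2100)²/((4913/2100) + 125/21) = (24137569/4410000)/(17413/2100) = 24137569/36567300 in ≈ 0.660 in

Q = 24137569/36567300 in ≈ 0.660 in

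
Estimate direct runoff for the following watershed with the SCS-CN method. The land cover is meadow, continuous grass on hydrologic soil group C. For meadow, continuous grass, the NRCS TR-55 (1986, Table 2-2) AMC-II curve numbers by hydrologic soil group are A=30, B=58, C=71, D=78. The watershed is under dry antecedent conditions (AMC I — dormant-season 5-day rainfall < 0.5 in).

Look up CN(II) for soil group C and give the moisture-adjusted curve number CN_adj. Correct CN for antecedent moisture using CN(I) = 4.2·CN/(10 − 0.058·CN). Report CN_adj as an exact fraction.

NRCS table: meadow, continuous grass, soil group C → CN(II) = 71
Adjust CN=71 to AMC I: 4.2·71/(10 − 0.058·71) → (1491/5) ÷ (2941/500) = 149100/2941 ≈ 50.697

CN_adj = 149100/2941 ≈ 50.697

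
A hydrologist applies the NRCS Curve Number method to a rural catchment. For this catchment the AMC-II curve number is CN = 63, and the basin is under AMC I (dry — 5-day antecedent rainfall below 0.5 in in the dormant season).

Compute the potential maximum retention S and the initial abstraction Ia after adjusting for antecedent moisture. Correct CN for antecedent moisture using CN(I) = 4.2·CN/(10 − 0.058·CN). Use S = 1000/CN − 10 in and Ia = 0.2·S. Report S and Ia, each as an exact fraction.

Dry (AMC I): CN(I) = 4.2·63/(10 − 0.058·63) = (1323/5)/(3173/500) = 132300/3173 ≈ 41.696
S = 1000/(132300/3173) − 10 = 18500/1323 in ≈ 13.983 in
Ia = 0.2·(18500/1323) = 3700/1323 in ≈ 2.797 in

S = 18500/1323 in ≈ 13.983 in; Ia = 3700/1323 in ≈ 2.797 in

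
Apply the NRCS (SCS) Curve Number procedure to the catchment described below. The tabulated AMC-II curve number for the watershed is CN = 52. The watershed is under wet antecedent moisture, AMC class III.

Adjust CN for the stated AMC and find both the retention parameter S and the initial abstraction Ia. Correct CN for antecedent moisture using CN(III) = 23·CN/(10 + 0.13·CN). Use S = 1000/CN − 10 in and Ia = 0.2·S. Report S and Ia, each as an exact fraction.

Adjust CN=52 to AMC III: 23·52/(10 + 0.13·52) → 1196 ÷ (419/25) = 29900/419 ≈ 71.360
S = 1000/(29900/419) − 10 = 1200/299 in ≈ 4.013 in
Initial abstraction Ia = S/5 = (1200/299)/5 = 240/299 ≈ 0.803 in

S = 1200/299 in ≈ 4.013 in; Ia = 240/299 in ≈ 0.803 in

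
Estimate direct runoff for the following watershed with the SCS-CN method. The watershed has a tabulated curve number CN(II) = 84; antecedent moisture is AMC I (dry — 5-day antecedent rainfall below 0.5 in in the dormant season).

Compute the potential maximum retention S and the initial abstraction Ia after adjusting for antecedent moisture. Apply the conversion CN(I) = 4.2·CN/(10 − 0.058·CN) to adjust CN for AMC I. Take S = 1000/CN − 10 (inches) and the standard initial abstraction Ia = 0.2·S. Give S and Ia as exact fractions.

S = 2000/441 in ≈ 4.535 in; Ia = 400/441 in ≈ 0.907 in

CN(I) from CN(II)=84: (4.2·84)/(10 − 0.058·84) = 44100/641 ≈ 68.799
S = 1000/(44100/641) − 10 = 2000/441 in ≈ 4.535 in
Initial abstraction Ia = S/5 = (2000/441)/5 = 400/441 ≈ 0.907 in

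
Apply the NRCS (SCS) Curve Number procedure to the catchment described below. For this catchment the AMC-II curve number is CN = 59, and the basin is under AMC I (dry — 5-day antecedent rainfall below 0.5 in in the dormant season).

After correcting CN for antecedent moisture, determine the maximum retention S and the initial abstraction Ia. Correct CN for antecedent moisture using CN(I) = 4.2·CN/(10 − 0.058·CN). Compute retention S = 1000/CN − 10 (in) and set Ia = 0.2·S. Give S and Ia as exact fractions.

S = 20500/1239 in ≈ 16.546 in; Ia = 4100/1239 in ≈ 3.309 in

Adjust CN=59 to AMC I: 4.2·59/(10 − 0.058·59) → (1239/5) ÷ (3289/500) = 123900/3289 ≈ 37.671
Retention S: 1000/CN − 10 with CN=37.671 → S = 20500/1239 ≈ 16.546 in
Ia = 0.2·(20500/1239) = 4100/1239 in ≈ 3.309 in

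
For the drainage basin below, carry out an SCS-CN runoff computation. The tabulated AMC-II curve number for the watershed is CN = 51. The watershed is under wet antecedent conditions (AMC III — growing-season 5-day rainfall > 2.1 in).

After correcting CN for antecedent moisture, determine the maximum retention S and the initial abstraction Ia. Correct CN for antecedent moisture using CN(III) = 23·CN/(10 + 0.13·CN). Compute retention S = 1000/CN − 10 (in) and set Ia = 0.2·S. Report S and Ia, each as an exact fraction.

S = 4900/1173 in ≈ 4.177 in; Ia = 980/1173 in ≈ 0.835 in

Wet (AMC III): CN(III) = 23·51/(10 + 0.13·51) = 1173/(1663/100) = 117300/1663 ≈ 70.535
Max retention: S = 1000/(117300/1663) − 10 = 4900/1173 in (≈ 4.177 in)
Ia = 0.2·(4900/1173) = 980/1173 in ≈ 0.835 in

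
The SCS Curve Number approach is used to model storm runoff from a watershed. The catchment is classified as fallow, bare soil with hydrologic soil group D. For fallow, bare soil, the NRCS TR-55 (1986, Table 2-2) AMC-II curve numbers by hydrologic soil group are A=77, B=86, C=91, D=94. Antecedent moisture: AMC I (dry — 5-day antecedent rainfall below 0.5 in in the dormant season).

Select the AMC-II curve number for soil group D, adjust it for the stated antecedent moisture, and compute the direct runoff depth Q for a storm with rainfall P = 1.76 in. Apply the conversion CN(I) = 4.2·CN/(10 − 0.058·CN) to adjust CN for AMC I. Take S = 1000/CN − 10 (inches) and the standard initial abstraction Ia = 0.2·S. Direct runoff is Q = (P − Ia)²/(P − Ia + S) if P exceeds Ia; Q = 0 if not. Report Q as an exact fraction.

Q = 35856144/50328775 in ≈ 0.712 in

NRCS table: fallow, bare soil, soil group D → CN(II) = 94
CN(I) from CN(II)=94: (4.2·94)/(10 − 0.058·94) = 32900/379 ≈ 86.807
Retention S: 1000/CN − 10 with CN=86.807 → S = 500/329 ≈ 1.520 in
Ia = 0.2S: 0.2·1.520 = 0.304 in (exactly 100/329)
P − Ia = 1.760 − 0.304 = 11976/8225 ≈ 1.456 in (> 0, runoff occurs)
Q: (11976/8225)² ÷ (24476/8225) = 35856144/50328775 in (≈ 0.712 in)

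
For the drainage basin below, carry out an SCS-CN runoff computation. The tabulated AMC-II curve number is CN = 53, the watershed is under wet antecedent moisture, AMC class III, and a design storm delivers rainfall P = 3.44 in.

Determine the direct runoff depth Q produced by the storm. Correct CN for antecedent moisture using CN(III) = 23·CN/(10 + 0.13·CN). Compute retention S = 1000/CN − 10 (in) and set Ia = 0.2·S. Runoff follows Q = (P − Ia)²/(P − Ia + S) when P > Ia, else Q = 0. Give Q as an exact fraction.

Wet (AMC III): CN(III) = 23·53/(10 + 0.13·53) = 1219/(1689/100) = 121900/1689 ≈ 72.173
Retention S: 1000/CN − 10 with CN=72.173 → S = 4700/1219 ≈ 3.856 in
Ia = 0.2·(4700/1219) = 940/1219 in ≈ 0.771 in
Since P=3.440 > Ia=0.771: effective rainfall P−Ia = 81334/30475 in
Q: (81334/30475)² ÷ (198834/30475) = 3307609778/3029733075 in (≈ 1.092 in)

Q = 3307609778/3029733075 in ≈ 1.092 in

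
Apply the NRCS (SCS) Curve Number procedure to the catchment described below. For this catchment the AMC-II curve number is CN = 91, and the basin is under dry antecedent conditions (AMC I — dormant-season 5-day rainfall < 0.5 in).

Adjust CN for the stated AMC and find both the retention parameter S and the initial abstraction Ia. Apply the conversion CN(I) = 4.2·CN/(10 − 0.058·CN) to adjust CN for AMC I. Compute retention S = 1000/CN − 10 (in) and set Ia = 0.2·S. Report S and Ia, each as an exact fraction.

Adjust CN=91 to AMC I: 4.2·91/(10 − 0.058·91) → (1911/5) ÷ (2361/500) = 63700/787 ≈ 80.940
S = 1000/(63700/787) − 10 = 1500/637 in ≈ 2.355 in
Ia = 0.2S: 0.2·2.355 = 0.471 in (exactly 300/637)

S = 1500/637 in ≈ 2.355 in; Ia = 300/637 in ≈ 0.471 in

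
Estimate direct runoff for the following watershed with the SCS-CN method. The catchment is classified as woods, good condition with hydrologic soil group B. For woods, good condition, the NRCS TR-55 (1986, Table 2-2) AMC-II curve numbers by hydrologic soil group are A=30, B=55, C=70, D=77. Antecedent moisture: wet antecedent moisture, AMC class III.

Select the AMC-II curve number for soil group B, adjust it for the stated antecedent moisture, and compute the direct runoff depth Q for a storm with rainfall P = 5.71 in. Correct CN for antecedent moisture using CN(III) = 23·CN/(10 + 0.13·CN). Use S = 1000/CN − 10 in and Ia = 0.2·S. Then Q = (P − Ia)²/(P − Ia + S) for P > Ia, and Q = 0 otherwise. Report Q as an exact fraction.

Q = 15992890369/5476513900 in ≈ 2.920 in

NRCS table: woods, good condition, soil group B → CN(II) = 55
Wet (AMC III): CN(III) = 23·55/(10 + 0.13·55) = 1265/(343/20) = 25300/343 ≈ 73.761
S = 1000/(25300/343) − 10 = 900/253 in ≈ 3.557 in
Ia = 0.2·(900/253) = 180/253 in ≈ 0.711 in
Since P=5.710 > Ia=0.711: effective rainfall P−Ia = 126463/25300 in
Q: (126463/25300)² ÷ (216463/25300) = 15992890369/5476513900 in (≈ 2.920 in)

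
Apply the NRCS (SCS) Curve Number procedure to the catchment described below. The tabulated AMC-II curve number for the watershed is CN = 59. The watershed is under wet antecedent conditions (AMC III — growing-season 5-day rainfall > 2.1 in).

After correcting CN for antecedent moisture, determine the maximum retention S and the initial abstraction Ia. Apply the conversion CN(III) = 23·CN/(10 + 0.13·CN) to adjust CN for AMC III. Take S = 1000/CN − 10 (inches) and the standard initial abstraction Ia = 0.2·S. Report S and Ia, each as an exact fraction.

CN(III) from CN(II)=59: (23·59)/(10 + 0.13·59) = 135700/1767 ≈ 76.797
Retention S: 1000/CN − 10 with CN=76.797 → S = 4100/1357 ≈ 3.021 in
Initial abstraction Ia = S/5 = (4100/1357)/5 = 820/1357 ≈ 0.604 in

S = 4100/1357 in ≈ 3.021 in; Ia = 820/1357 in ≈ 0.604 in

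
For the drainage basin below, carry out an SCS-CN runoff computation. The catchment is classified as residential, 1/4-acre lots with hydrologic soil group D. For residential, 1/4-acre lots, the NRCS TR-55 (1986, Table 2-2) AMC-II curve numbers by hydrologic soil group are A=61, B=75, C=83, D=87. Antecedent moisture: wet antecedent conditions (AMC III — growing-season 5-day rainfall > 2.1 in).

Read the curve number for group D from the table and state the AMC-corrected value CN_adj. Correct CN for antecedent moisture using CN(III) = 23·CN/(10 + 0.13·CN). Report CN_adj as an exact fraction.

NRCS table: residential, 1/4-acre lots, soil group D → CN(II) = 87
Adjust CN=87 to AMC III: 23·87/(10 + 0.13·87) → 2001 ÷ (2131/100) = 200100/2131 ≈ 93.900

CN_adj = 200100/2131 ≈ 93.900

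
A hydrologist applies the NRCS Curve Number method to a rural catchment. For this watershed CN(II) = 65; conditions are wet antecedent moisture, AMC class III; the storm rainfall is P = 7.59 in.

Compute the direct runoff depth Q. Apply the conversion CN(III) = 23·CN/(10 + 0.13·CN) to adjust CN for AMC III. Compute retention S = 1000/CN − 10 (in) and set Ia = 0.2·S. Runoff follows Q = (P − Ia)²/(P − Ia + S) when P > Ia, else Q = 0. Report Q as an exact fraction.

Wet (AMC III): CN(III) = 23·65/(10 + 0.13·65) = 1495/(369/20) = 29900/369 ≈ 81.030
Retention S: 1000/CN − 10 with CN=81.030 → S = 700/299 ≈ 2.341 in
Initial abstraction Ia = S/5 = (700/299)/5 = 140/299 ≈ 0.468 in
P − Ia = 7.590 − 0.468 = 212941/29900 ≈ 7.122 in (> 0, runoff occurs)
Q = (212941/29900)²/((212941/29900) + 700/299) = (45343869481/894010000)/(282941/29900) = 45343869481/8459935900 in ≈ 5.360 in

Q = 45343869481/8459935900 in ≈ 5.360 in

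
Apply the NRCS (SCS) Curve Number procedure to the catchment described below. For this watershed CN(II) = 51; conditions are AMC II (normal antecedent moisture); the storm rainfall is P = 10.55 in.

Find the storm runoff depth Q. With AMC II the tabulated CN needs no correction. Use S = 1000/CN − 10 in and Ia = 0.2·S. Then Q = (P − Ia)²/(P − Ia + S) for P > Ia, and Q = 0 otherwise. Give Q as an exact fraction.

Average conditions: CN = 51 (no AMC adjustment).
Retention S: 1000/CN − 10 with CN=51.000 → S = 490/51 ≈ 9.608 in
Ia = 0.2S: 0.2·9.608 = 1.922 in (exactly 98/51)
Excess rainfall: 10.550 − 1.922 = 8.628 in; P > Ia so Q > 0
Q: (8801/1020)² ÷ (18601/1020) = 77457601/18973020 in (≈ 4.083 in)

Q = 77457601/18973020 in ≈ 4.083 in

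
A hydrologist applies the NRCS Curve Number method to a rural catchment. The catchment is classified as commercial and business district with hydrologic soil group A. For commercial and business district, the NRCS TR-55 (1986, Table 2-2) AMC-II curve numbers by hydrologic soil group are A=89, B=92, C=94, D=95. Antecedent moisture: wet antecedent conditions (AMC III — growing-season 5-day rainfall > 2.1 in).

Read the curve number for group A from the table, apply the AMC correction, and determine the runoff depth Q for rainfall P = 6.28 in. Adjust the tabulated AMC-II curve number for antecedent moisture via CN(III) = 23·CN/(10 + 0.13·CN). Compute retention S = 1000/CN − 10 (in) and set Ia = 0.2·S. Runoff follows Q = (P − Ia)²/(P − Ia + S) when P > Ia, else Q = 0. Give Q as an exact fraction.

Q = 99779542641/17572420325 in ≈ 5.678 in

NRCS table: commercial and business district, soil group A → CN(II) = 89
CN(III) from CN(II)=89: (23·89)/(10 + 0.13·89) = 204700/2157 ≈ 94.900
Max retention: S = 1000/(204700/2157) − 10 = 1100/2047 in (≈ 0.537 in)
Initial abstraction Ia = S/5 = (1100/2047)/5 = 220/2047 ≈ 0.107 in
P − Ia = 6.280 − 0.107 = 315879/51175 ≈ 6.173 in (> 0, runoff occurs)
Q: (315879/51175)² ÷ (343379/51175) = 99779542641/17572420325 in (≈ 5.678 in)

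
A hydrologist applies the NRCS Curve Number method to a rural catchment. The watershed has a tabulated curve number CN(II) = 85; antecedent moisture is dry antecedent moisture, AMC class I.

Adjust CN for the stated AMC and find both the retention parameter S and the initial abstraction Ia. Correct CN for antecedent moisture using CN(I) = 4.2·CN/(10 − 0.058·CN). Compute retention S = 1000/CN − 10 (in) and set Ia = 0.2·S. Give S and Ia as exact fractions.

Dry (AMC I): CN(I) = 4.2·85/(10 − 0.058·85) = 357/(507/100) = 11900/169 ≈ 70.414
S = 1000/(11900/169) − 10 = 500/119 in ≈ 4.202 in
Ia = 0.2S: 0.2·4.202 = 0.840 in (exactly 100/119)

S = 500/119 in ≈ 4.202 in; Ia = 100/119 in ≈ 0.840 in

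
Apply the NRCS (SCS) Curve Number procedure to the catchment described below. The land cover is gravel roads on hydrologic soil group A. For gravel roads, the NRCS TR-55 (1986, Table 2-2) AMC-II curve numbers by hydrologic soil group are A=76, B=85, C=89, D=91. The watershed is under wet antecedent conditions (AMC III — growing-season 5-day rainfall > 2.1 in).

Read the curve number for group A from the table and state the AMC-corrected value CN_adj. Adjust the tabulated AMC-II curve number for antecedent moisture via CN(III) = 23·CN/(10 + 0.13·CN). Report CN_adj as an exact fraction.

NRCS table: gravel roads, soil group A → CN(II) = 76
Wet (AMC III): CN(III) = 23·76/(10 + 0.13·76) = 1748/(497/25) = 43700/497 ≈ 87.928

CN_adj = 43700/497 ≈ 87.928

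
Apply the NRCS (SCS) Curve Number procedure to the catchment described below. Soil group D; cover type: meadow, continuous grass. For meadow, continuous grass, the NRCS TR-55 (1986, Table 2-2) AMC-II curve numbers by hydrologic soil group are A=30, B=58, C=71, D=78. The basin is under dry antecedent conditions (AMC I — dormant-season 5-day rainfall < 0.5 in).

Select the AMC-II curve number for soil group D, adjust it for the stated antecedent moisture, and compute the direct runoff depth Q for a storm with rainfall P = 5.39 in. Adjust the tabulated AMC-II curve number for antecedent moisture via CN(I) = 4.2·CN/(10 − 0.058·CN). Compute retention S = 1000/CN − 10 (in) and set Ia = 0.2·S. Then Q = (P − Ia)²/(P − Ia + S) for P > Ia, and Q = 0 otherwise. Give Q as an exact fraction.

Q = 9986648771/6562728900 in ≈ 1.522 in

NRCS table: meadow, continuous grass, soil group D → CN(II) = 78
CN(I) from CN(II)=78: (4.2·78)/(10 − 0.058·78) = 81900/1369 ≈ 59.825
S = 1000/(81900/1369) − 10 = 5500/819 in ≈ 6.716 in
Ia = 0.2S: 0.2·6.716 = 1.343 in (exactly 1100/819)
P − Ia = 5.390 − 1.343 = 331441/81900 ≈ 4.047 in (> 0, runoff occurs)
Q = (331441/81900)²/((331441/81900) + 5500/819) = (109853136481/6707610000)/(881441/81900) = 9986648771/6562728900 in ≈ 1.522 in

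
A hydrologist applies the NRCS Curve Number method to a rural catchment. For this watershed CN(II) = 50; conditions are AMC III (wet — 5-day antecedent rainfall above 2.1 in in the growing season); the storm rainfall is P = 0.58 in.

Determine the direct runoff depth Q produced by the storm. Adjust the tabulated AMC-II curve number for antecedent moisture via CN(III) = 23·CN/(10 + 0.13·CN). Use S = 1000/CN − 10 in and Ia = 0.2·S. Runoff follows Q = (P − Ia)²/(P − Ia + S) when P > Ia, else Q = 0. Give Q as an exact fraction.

Wet (AMC III): CN(III) = 23·50/(10 + 0.13·50) = 1150/(33/2) = 2300/33 ≈ 69.697
S = 1000/(2300/33) − 10 = 100/23 in ≈ 4.348 in
Ia = 0.2S: 0.2·4.348 = 0.870 in (exactly 20/23)
P = 0.580 ≤ Ia = 0.870 in: entire storm abstracted, Q = 0.

Q = 0 in ≈ 0.000 in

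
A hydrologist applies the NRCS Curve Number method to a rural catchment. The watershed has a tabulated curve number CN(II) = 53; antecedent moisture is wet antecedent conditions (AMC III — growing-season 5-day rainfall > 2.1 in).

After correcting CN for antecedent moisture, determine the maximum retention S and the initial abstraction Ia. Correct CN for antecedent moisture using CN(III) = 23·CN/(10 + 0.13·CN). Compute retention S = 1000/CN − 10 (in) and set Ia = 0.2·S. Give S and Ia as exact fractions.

Adjust CN=53 to AMC III: 23·53/(10 + 0.13·53) → 1219 ÷ (1689/100) = 121900/1689 ≈ 72.173
Retention S: 1000/CN − 10 with CN=72.173 → S = 4700/1219 ≈ 3.856 in
Ia = 0.2S: 0.2·3.856 = 0.771 in (exactly 940/1219)

S = 4700/1219 in ≈ 3.856 in; Ia = 940/1219 in ≈ 0.771 in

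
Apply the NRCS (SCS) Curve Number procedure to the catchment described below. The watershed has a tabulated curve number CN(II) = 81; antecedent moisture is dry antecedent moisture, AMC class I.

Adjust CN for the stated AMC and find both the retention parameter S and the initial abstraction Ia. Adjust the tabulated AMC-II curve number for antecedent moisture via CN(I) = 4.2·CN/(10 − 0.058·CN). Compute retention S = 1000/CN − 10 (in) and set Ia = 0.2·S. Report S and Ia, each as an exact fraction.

Adjust CN=81 to AMC I: 4.2·81/(10 − 0.058·81) → (1701/5) ÷ (2651/500) = 170100/2651 ≈ 64.164
S = 1000/(170100/2651) − 10 = 9500/1701 in ≈ 5.585 in
Initial abstraction Ia = S/5 = (9500/1701)/5 = 1900/1701 ≈ 1.117 in

S = 9500/1701 in ≈ 5.585 in; Ia = 1900/1701 in ≈ 1.117 in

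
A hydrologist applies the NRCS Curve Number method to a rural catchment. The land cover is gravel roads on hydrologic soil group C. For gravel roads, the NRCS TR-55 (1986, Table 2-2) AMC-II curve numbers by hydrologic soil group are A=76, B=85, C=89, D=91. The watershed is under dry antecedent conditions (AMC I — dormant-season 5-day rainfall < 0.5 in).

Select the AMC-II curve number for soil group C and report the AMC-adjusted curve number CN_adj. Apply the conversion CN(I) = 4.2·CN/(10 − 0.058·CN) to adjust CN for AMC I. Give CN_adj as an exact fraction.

NRCS table: gravel roads, soil group C → CN(II) = 89
Dry (AMC I): CN(I) = 4.2·89/(10 − 0.058·89) = (1869/5)/(2419/500) = 186900/2419 ≈ 77.263

CN_adj = 186900/2419 ≈ 77.263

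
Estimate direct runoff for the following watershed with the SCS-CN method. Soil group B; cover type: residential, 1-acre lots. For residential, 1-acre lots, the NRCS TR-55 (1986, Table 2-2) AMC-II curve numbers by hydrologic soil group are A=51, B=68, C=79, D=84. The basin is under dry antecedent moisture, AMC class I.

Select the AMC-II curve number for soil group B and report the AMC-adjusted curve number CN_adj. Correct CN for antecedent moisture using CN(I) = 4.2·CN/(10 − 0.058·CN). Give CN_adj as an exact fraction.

CN_adj = 35700/757 ≈ 47.160

NRCS table: residential, 1-acre lots, soil group B → CN(II) = 68
CN(I) from CN(II)=68: (4.2·68)/(10 − 0.058·68) = 35700/757 ≈ 47.160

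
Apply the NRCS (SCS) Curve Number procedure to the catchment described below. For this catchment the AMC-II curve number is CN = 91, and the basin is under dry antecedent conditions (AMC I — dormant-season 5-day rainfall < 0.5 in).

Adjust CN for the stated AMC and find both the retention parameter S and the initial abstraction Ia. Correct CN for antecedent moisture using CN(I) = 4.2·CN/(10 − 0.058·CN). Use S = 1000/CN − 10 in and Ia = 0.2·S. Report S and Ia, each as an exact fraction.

S = 1500/637 in ≈ 2.355 in; Ia = 300/637 in ≈ 0.471 in

CN(I) from CN(II)=91: (4.2·91)/(10 − 0.058·91) = 63700/787 ≈ 80.940
S = 1000/(63700/787) − 10 = 1500/637 in ≈ 2.355 in
Initial abstraction Ia = S/5 = (1500/637)/5 = 300/637 ≈ 0.471 in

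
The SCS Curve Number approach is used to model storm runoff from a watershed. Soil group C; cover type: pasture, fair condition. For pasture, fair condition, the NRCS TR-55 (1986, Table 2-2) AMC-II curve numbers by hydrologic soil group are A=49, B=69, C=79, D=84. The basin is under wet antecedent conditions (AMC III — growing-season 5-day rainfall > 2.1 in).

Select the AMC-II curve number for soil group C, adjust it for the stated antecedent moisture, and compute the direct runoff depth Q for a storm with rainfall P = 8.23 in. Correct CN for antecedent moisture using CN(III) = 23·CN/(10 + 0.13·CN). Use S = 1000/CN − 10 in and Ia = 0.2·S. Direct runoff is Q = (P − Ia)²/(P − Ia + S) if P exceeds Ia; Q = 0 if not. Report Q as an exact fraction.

NRCS table: pasture, fair condition, soil group C → CN(II) = 79
CN(III) from CN(II)=79: (23·79)/(10 + 0.13·79) = 181700/2027 ≈ 89.640
Retention S: 1000/CN − 10 with CN=89.640 → S = 2100/1817 ≈ 1.156 in
Ia = 0.2S: 0.2·1.156 = 0.231 in (exactly 420/1817)
Since P=8.230 > Ia=0.231: effective rainfall P−Ia = 1453391/181700 in
Q: (1453391/181700)² ÷ (1663391/181700) = 2112345398881/302238144700 in (≈ 6.989 in)

Q = 2112345398881/302238144700 in ≈ 6.989 in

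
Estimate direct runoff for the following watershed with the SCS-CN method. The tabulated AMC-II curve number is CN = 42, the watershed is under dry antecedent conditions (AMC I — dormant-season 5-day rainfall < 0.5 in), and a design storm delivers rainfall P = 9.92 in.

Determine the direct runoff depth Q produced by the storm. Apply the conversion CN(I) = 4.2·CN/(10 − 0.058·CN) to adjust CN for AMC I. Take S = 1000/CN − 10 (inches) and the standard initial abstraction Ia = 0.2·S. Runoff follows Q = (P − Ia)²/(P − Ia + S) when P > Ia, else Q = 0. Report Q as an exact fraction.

Q = 169906178/550379025 in ≈ 0.309 in

Dry (AMC I): CN(I) = 4.2·42/(10 − 0.058·42) = (882/5)/(1891/250) = 44100/1891 ≈ 23.321
Retention S: 1000/CN − 10 with CN=23.321 → S = 14500/441 ≈ 32.880 in
Initial abstraction Ia = S/5 = (14500/441)/5 = 2900/441 ≈ 6.576 in
Since P=9.920 > Ia=6.576: effective rainfall P−Ia = 36868/11025 in
Q: (36868/11025)² ÷ (399368/11025) = 169906178/550379025 in (≈ 0.309 in)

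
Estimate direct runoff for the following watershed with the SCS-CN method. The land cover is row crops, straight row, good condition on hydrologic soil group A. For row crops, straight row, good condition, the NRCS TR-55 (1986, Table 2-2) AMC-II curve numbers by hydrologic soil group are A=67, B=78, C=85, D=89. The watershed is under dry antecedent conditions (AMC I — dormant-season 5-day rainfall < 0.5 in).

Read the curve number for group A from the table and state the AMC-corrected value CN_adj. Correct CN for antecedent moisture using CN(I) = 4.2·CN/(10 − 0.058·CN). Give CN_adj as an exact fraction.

NRCS table: row crops, straight row, good condition, soil group A → CN(II) = 67
Adjust CN=67 to AMC I: 4.2·67/(10 − 0.058·67) → (1407/5) ÷ (3057/500) = 46900/1019 ≈ 46.026

CN_adj = 46900/1019 ≈ 46.026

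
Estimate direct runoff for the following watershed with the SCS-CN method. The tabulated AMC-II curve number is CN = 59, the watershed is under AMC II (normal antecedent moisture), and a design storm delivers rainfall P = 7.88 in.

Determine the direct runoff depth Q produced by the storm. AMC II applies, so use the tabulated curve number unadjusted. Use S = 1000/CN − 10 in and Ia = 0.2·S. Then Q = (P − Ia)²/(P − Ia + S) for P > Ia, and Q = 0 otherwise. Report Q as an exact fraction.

Q = 91642329/29238925 in ≈ 3.134 in

Average conditions: CN = 59 (no AMC adjustment).
Max retention: S = 1000/59 − 10 = 410/59 in (≈ 6.949 in)
Initial abstraction Ia = S/5 = (410/59)/5 = 82/59 ≈ 1.390 in
P − Ia = 7.880 − 1.390 = 9573/1475 ≈ 6.490 in (> 0, runoff occurs)
Q: (9573/1475)² ÷ (19823/1475) = 91642329/29238925 in (≈ 3.134 in)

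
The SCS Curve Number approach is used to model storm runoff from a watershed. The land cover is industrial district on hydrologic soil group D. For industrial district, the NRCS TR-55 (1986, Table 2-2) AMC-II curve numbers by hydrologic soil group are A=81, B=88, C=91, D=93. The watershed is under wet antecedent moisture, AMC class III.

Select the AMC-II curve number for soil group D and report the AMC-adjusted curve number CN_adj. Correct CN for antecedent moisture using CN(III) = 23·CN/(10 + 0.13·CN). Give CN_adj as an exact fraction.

CN_adj = 213900/2209 ≈ 96.831

NRCS table: industrial district, soil group D → CN(II) = 93
Adjust CN=93 to AMC III: 23·93/(10 + 0.13·93) → 2139 ÷ (2209/100) = 213900/2209 ≈ 96.831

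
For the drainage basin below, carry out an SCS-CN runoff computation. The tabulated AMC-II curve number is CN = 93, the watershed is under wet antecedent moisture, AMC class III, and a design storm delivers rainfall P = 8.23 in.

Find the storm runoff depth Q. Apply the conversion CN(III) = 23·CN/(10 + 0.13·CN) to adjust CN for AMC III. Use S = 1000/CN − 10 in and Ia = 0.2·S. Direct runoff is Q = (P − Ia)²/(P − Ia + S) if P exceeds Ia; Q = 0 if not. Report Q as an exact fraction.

CN(III) from CN(II)=93: (23·93)/(10 + 0.13·93) = 213900/2209 ≈ 96.831
Retention S: 1000/CN − 10 with CN=96.831 → S = 700/2139 ≈ 0.327 in
Initial abstraction Ia = S/5 = (700/2139)/5 = 140/2139 ≈ 0.065 in
Excess rainfall: 8.230 − 0.065 = 8.165 in; P > Ia so Q > 0
Q = (1746397/213900)²/((1746397/213900) + 700/2139) = (3049902481609/45753210000)/(1816397/213900) = 3049902481609/388527318300 in ≈ 7.850 in

Q = 3049902481609/388527318300 in ≈ 7.850 in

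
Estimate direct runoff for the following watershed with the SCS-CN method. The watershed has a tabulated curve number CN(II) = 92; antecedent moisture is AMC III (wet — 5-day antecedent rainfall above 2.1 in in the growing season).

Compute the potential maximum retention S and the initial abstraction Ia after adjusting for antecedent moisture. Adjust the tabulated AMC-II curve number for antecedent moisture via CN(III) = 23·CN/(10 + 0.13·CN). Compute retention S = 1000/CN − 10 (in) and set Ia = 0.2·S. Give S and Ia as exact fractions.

CN(III) from CN(II)=92: (23·92)/(10 + 0.13·92) = 52900/549 ≈ 96.357
S = 1000/(52900/549) − 10 = 200/529 in ≈ 0.378 in
Initial abstraction Ia = S/5 = (200/529)/5 = 40/529 ≈ 0.076 in

S = 200/529 in ≈ 0.378 in; Ia = 40/529 in ≈ 0.076 in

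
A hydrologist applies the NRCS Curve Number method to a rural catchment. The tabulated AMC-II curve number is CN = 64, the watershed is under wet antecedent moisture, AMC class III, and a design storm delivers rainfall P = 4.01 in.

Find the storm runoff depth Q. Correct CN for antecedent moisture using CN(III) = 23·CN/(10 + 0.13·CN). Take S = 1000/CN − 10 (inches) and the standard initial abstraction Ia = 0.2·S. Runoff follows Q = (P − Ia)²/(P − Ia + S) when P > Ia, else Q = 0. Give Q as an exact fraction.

Q = 16394401/7890725 in ≈ 2.078 in

Wet (AMC III): CN(III) = 23·64/(10 + 0.13·64) = 1472/(458/25) = 18400/229 ≈ 80.349
Max retention: S = 1000/(18400/229) − 10 = 225/92 in (≈ 2.446 in)
Initial abstraction Ia = S/5 = (225/92)/5 = 45/92 ≈ 0.489 in
Excess rainfall: 4.010 − 0.489 = 3.521 in; P > Ia so Q > 0
Q = (4049/1150)²/((4049/1150) + 225/92) = (16394401/1322500)/(13723/2300) = 16394401/7890725 in ≈ 2.078 in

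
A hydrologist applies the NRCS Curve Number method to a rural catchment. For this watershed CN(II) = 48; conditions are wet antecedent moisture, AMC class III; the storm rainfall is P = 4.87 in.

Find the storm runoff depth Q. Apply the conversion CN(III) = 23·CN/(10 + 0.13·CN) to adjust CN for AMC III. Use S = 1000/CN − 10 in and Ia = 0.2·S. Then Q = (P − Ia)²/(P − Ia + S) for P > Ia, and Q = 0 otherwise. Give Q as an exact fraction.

CN(III) from CN(II)=48: (23·48)/(10 + 0.13·48) = 13800/203 ≈ 67.980
Max retention: S = 1000/(13800/203) − 10 = 325/69 in (≈ 4.710 in)
Ia = 0.2S: 0.2·4.710 = 0.942 in (exactly 65/69)
Excess rainfall: 4.870 − 0.942 = 3.928 in; P > Ia so Q > 0
Q = (27103/6900)²/((27103/6900) + 325/69) = (734572609/47610000)/(59603/6900) = 734572609/411260700 in ≈ 1.786 in

Q = 734572609/411260700 in ≈ 1.786 in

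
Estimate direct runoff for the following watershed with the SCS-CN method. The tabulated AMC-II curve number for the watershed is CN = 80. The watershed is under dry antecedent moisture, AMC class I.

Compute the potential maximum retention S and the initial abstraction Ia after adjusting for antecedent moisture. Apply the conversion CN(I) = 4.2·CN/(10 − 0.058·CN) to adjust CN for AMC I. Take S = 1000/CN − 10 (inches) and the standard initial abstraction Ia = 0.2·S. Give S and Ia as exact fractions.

CN(I) from CN(II)=80: (4.2·80)/(10 − 0.058·80) = 4200/67 ≈ 62.687
S = 1000/(4200/67) − 10 = 125/21 in ≈ 5.952 in
Ia = 0.2·(125/21) = 25/21 in ≈ 1.190 in

S = 125/21 in ≈ 5.952 in; Ia = 25/21 in ≈ 1.190 in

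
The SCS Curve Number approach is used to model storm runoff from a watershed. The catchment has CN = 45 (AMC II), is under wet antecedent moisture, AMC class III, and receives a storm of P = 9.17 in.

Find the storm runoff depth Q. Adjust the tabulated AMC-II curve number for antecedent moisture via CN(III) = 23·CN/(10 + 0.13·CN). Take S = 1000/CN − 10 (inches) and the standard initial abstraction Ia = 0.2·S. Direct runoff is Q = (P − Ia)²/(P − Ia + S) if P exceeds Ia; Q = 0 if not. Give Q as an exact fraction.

Q = 28163216761/5750853300 in ≈ 4.897 in

CN(III) from CN(II)=45: (23·45)/(10 + 0.13·45) = 20700/317 ≈ 65.300
Retention S: 1000/CN − 10 with CN=65.300 → S = 1100/207 ≈ 5.314 in
Ia = 0.2·(1100/207) = 220/207 in ≈ 1.063 in
P − Ia = 9.170 − 1.063 = 167819/20700 ≈ 8.107 in (> 0, runoff occurs)
Runoff Q = (P−Ia)²/(P−Ia+S) = (8.107)²/(8.107+5.314) = 28163216761/5750853300 ≈ 4.897 in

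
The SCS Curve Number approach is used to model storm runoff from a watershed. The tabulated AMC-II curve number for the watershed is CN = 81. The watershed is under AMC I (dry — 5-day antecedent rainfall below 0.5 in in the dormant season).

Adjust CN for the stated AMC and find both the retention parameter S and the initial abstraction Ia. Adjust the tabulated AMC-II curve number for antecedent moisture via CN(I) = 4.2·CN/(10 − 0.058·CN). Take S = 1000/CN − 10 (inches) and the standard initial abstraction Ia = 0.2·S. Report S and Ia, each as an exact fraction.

S = 9500/1701 in ≈ 5.585 in; Ia = 1900/1701 in ≈ 1.117 in

Dry (AMC I): CN(I) = 4.2·81/(10 − 0.058·81) = (1701/5)/(2651/500) = 170100/2651 ≈ 64.164
Max retention: S = 1000/(170100/2651) − 10 = 9500/1701 in (≈ 5.585 in)
Ia = 0.2S: 0.2·5.585 = 1.117 in (exactly 1900/1701)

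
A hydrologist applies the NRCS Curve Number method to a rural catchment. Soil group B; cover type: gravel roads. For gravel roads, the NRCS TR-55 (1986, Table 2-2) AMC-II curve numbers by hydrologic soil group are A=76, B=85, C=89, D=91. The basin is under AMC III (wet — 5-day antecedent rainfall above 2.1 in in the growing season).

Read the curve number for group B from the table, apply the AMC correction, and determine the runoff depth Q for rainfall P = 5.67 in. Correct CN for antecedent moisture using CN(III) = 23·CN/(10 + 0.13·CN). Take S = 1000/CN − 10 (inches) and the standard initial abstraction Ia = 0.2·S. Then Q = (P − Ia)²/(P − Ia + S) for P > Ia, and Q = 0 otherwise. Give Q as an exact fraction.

Q = 15508398603/3202250900 in ≈ 4.843 in

NRCS table: gravel roads, soil group B → CN(II) = 85
Wet (AMC III): CN(III) = 23·85/(10 + 0.13·85) = 1955/(421/20) = 39100/421 ≈ 92.874
Retention S: 1000/CN − 10 with CN=92.874 → S = 300/391 ≈ 0.767 in
Initial abstraction Ia = S/5 = (300/391)/5 = 60/391 ≈ 0.153 in
Excess rainfall: 5.670 − 0.153 = 5.517 in; P > Ia so Q > 0
Q = (215697/39100)²/((215697/39100) + 300/391) = (46525195809/1528810000)/(245697/39100) = 15508398603/3202250900 in ≈ 4.843 in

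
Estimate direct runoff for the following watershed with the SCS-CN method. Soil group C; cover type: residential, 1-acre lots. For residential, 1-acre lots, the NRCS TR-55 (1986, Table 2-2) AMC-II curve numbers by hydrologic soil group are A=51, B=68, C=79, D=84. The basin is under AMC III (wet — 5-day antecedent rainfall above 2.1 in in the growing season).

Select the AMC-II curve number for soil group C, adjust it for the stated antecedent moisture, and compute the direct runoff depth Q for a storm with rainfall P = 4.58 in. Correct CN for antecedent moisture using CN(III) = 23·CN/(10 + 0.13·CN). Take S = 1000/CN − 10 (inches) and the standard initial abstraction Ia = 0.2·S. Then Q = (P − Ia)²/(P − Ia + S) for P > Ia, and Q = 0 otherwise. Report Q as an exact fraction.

Q = 156098478649/45433449050 in ≈ 3.436 in

NRCS table: residential, 1-acre lots, soil group C → CN(II) = 79
Adjust CN=79 to AMC III: 23·79/(10 + 0.13·79) → 1817 ÷ (2027/100) = 181700/2027 ≈ 89.640
Retention S: 1000/CN − 10 with CN=89.640 → S = 2100/1817 ≈ 1.156 in
Ia = 0.2S: 0.2·1.156 = 0.231 in (exactly 420/1817)
P − Ia = 4.580 − 0.231 = 395093/90850 ≈ 4.349 in (> 0, runoff occurs)
Runoff Q = (P−Ia)²/(P−Ia+S) = (4.349)²/(4.349+1.156) = 156098478649/45433449050 ≈ 3.436 in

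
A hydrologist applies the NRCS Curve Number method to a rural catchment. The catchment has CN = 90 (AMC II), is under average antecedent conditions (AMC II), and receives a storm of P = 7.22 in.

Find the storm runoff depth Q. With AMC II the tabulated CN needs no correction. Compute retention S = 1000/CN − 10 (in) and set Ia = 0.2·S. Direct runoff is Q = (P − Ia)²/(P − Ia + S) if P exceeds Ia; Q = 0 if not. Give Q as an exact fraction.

Q = 9916201/1642050 in ≈ 6.039 in

Average conditions: CN = 90 (no AMC adjustment).
Max retention: S = 1000/90 − 10 = 10/9 in (≈ 1.111 in)
Ia = 0.2S: 0.2·1.111 = 0.222 in (exactly 2/9)
Since P=7.220 > Ia=0.222: effective rainfall P−Ia = 3149/450 in
Runoff Q = (P−Ia)²/(P−Ia+S) = (6.998)²/(6.998+1.111) = 9916201/1642050 ≈ 6.039 in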